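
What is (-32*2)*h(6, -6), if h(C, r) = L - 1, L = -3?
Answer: 256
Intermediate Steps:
h(C, r) = -4 (h(C, r) = -3 - 1 = -4)
(-32*2)*h(6, -6) = -32*2*(-4) = -64*(-4) = 256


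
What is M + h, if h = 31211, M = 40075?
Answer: 71286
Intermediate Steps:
M + h = 40075 + 31211 = 71286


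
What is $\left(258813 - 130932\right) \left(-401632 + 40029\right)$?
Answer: $-46242153243$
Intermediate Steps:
$\left(258813 - 130932\right) \left(-401632 + 40029\right) = 127881 \left(-361603\right) = -46242153243$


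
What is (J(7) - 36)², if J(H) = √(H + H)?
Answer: (36 - √14)² ≈ 1040.6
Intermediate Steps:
J(H) = √2*√H (J(H) = √(2*H) = √2*√H)
(J(7) - 36)² = (√2*√7 - 36)² = (√14 - 36)² = (-36 + √14)²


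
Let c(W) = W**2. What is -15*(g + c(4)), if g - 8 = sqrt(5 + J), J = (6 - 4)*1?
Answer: -360 - 15*sqrt(7) ≈ -399.69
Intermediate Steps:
J = 2 (J = 2*1 = 2)
g = 8 + sqrt(7) (g = 8 + sqrt(5 + 2) = 8 + sqrt(7) ≈ 10.646)
-15*(g + c(4)) = -15*((8 + sqrt(7)) + 4**2) = -15*((8 + sqrt(7)) + 16) = -15*(24 + sqrt(7)) = -360 - 15*sqrt(7)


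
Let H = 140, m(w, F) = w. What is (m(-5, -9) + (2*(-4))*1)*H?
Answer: -1820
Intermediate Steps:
(m(-5, -9) + (2*(-4))*1)*H = (-5 + (2*(-4))*1)*140 = (-5 - 8*1)*140 = (-5 - 8)*140 = -13*140 = -1820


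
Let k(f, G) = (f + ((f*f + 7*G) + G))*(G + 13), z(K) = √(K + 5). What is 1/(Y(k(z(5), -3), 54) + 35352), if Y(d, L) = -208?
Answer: 1/35144 ≈ 2.8454e-5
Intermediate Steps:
z(K) = √(5 + K)
k(f, G) = (13 + G)*(f + f² + 8*G) (k(f, G) = (f + ((f² + 7*G) + G))*(13 + G) = (f + (f² + 8*G))*(13 + G) = (f + f² + 8*G)*(13 + G) = (13 + G)*(f + f² + 8*G))
1/(Y(k(z(5), -3), 54) + 35352) = 1/(-208 + 35352) = 1/35144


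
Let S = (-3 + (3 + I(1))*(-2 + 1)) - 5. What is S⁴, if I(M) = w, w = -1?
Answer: 10000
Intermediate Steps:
I(M) = -1
S = -10 (S = (-3 + (3 - 1)*(-2 + 1)) - 5 = (-3 + 2*(-1)) - 5 = (-3 - 2) - 5 = -5 - 5 = -10)
S⁴ = (-10)⁴ = 10000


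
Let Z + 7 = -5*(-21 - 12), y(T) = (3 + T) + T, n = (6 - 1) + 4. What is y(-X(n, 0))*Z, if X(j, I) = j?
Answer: -2370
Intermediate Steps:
n = 9 (n = 5 + 4 = 9)
y(T) = 3 + 2*T
Z = 158 (Z = -7 - 5*(-21 - 12) = -7 - 5*(-33) = -7 + 165 = 158)
y(-X(n, 0))*Z = (3 + 2*(-1*9))*158 = (3 + 2*(-9))*158 = (3 - 18)*158 = -15*158 = -2370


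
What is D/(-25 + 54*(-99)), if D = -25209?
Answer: 25209/5371 ≈ 4.6935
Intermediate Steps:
D/(-25 + 54*(-99)) = -25209/(-25 + 54*(-99)) = -25209/(-25 - 5346) = -25209/(-5371) = -25209*(-1/5371) = 25209/5371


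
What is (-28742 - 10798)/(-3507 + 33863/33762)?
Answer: 1334949480/118369471 ≈ 11.278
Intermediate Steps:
(-28742 - 10798)/(-3507 + 33863/33762) = -39540/(-3507 + 33863*(1/33762)) = -39540/(-3507 + 33863/33762) = -39540/(-118369471/33762) = -39540*(-33762/118369471) = 1334949480/118369471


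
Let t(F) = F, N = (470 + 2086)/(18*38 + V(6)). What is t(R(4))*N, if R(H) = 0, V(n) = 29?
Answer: 0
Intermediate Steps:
N = 2556/713 (N = (470 + 2086)/(18*38 + 29) = 2556/(684 + 29) = 2556/713 ≈ 3.5849)
t(R(4))*N = 0*(2556/713) = 0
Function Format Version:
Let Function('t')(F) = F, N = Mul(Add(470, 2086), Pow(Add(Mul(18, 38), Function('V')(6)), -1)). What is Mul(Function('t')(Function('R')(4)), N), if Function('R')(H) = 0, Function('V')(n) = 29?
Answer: 0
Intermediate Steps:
N = Rational(2556, 713) (N = Mul(Add(470, 2086), Pow(Add(Mul(18, 38), 29), -1)) = Mul(2556, Pow(Add(684, 29), -1)) = Mul(2556, Pow(713, -1)) = Mul(2556, Rational(1, 713)) = Rational(2556, 713) ≈ 3.5849)
Mul(Function('t')(Function('R')(4)), N) = Mul(0, Rational(2556, 713)) = 0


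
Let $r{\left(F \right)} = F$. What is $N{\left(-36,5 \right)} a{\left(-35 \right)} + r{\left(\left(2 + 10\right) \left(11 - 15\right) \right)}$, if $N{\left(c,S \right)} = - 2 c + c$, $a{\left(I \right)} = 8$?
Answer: $240$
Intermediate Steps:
$N{\left(c,S \right)} = - c$
$N{\left(-36,5 \right)} a{\left(-35 \right)} + r{\left(\left(2 + 10\right) \left(11 - 15\right) \right)} = \left(-1\right) \left(-36\right) 8 + \left(2 + 10\right) \left(11 - 15\right) = 36 \cdot 8 + 12 \left(-4\right) = 288 - 48 = 240$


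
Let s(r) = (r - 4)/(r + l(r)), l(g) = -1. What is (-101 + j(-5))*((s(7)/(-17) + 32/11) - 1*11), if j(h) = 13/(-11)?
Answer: 1706794/2057 ≈ 829.75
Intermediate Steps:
j(h) = -13/11 (j(h) = 13*(-1/11) = -13/11)
s(r) = (-4 + r)/(-1 + r) (s(r) = (r - 4)/(r - 1) = (-4 + r)/(-1 + r))
(-101 + j(-5))*((s(7)/(-17) + 32/11) - 1*11) = (-101 - 13/11)*((((-4 + 7)/(-1 + 7))/(-17) + 32/11) - 1*11) = -1124*(((3/6)*(-1/17) + 32*(1/11)) - 11)/11 = -1124*((((⅙)*3)*(-1/17) + 32/11) - 11)/11 = -1124*(((½)*(-1/17) + 32/11) - 11)/11 = -1124*((-1/34 + 32/11) - 11)/11 = -1124*(1077/374 - 11)/11 = -1124/11*(-3037/374) = 1706794/2057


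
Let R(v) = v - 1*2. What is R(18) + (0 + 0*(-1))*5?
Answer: 16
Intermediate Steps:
R(v) = -2 + v (R(v) = v - 2 = -2 + v)
R(18) + (0 + 0*(-1))*5 = (-2 + 18) + (0 + 0*(-1))*5 = 16 + (0 + 0)*5 = 16 + 0*5 = 16 + 0 = 16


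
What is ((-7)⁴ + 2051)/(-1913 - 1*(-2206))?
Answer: 4452/293 ≈ 15.195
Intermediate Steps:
((-7)⁴ + 2051)/(-1913 - 1*(-2206)) = (2401 + 2051)/(-1913 + 2206) = 4452/293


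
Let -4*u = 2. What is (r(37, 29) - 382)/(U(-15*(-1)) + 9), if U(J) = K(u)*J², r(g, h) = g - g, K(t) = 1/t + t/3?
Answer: 764/957 ≈ 0.79833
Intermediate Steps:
u = -½ (u = -¼*2 = -½ ≈ -0.50000)
K(t) = 1/t + t/3 (K(t) = 1/t + t*(⅓) = 1/t + t/3)
r(g, h) = 0
U(J) = -13*J²/6 (U(J) = (1/(-½) + (⅓)*(-½))*J² = (-2 - ⅙)*J² = -13*J²/6)
(r(37, 29) - 382)/(U(-15*(-1)) + 9) = (0 - 382)/(-13*(-15*(-1))²/6 + 9) = -382/(-13/6*15² + 9) = -382/(-13/6*225 + 9) = -382/(-975/2 + 9) = -382/(-957/2) = -382*(-2/957) = 764/957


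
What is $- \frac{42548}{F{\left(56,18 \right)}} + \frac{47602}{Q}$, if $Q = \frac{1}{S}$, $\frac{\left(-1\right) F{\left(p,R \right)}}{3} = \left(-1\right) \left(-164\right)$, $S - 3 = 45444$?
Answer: $\frac{266094286199}{123} \approx 2.1634 \cdot 10^{9}$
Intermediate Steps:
$S = 45447$ ($S = 3 + 45444 = 45447$)
$F{\left(p,R \right)} = -492$ ($F{\left(p,R \right)} = - 3 \left(\left(-1\right) \left(-164\right)\right) = \left(-3\right) 164 = -492$)
$Q = \frac{1}{45447} \approx 2.2004 \cdot 10^{-5}$
$- \frac{42548}{F{\left(56,18 \right)}} + \frac{47602}{Q} = - \frac{42548}{-492} + 47602 \frac{1}{\frac{1}{45447}} = \left(-42548\right) \left(- \frac{1}{492}\right) + 47602 \cdot 45447 = \frac{10637}{123} + 2163368094 = \frac{266094286199}{123}$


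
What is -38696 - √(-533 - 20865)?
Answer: -38696 - I*√21398 ≈ -38696.0 - 146.28*I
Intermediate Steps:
-38696 - √(-533 - 20865) = -38696 - √(-21398) = -38696 - I*√21398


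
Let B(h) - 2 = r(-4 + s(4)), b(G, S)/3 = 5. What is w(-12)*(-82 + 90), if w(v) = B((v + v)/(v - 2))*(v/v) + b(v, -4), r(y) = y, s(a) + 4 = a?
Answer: 104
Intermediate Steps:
s(a) = -4 + a
b(G, S) = 15 (b(G, S) = 3*5 = 15)
B(h) = -2 (B(h) = 2 + (-4 + (-4 + 4)) = 2 + (-4 + 0) = 2 - 4 = -2)
w(v) = 13 (w(v) = -2*v/v + 15 = -2*1 + 15 = -2 + 15 = 13)
w(-12)*(-82 + 90) = 13*(-82 + 90) = 13*8 = 104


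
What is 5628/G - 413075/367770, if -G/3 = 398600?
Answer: -3877618/3437925 ≈ -1.1279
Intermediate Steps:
G = -1195800 (G = -3*398600 = -1195800)
5628/G - 413075/367770 = 5628/(-1195800) - 413075/367770 = 5628*(-1/1195800) - 413075*1/367770 = -469/99650 - 155/138 = -3877618/3437925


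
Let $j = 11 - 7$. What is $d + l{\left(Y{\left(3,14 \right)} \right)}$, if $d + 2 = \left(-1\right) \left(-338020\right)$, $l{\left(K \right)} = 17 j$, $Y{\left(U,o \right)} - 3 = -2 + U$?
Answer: $338086$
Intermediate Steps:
$Y{\left(U,o \right)} = 1 + U$ ($Y{\left(U,o \right)} = 3 + \left(-2 + U\right) = 1 + U$)
$j = 4$ ($j = 11 - 7 = 4$)
$l{\left(K \right)} = 68$ ($l{\left(K \right)} = 17 \cdot 4 = 68$)
$d = 338018$ ($d = -2 - -338020 = -2 + 338020 = 338018$)
$d + l{\left(Y{\left(3,14 \right)} \right)} = 338018 + 68 = 338086$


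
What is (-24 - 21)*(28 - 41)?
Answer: 585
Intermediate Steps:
(-24 - 21)*(28 - 41) = -45*(-13) = 585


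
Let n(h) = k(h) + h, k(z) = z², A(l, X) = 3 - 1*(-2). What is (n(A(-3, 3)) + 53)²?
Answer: 6889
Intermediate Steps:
A(l, X) = 5 (A(l, X) = 3 + 2 = 5)
n(h) = h + h² (n(h) = h² + h = h + h²)
(n(A(-3, 3)) + 53)² = (5*(1 + 5) + 53)² = (5*6 + 53)² = (30 + 53)² = 83² = 6889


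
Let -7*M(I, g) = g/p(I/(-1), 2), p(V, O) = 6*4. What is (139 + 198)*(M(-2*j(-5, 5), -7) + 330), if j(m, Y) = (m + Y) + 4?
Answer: 2669377/24 ≈ 1.1122e+5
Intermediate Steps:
j(m, Y) = 4 + Y + m (j(m, Y) = (Y + m) + 4 = 4 + Y + m)
p(V, O) = 24
M(I, g) = -g/168 (M(I, g) = -g/(7*24) = -g/168)
(139 + 198)*(M(-2*j(-5, 5), -7) + 330) = (139 + 198)*(-1/168*(-7) + 330) = 337*(1/24 + 330) = 337*(7921/24) = 2669377/24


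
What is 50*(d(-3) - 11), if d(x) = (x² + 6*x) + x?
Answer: -1150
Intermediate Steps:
d(x) = x² + 7*x
50*(d(-3) - 11) = 50*(-3*(7 - 3) - 11) = 50*(-3*4 - 11) = 50*(-12 - 11) = 50*(-23) = -1150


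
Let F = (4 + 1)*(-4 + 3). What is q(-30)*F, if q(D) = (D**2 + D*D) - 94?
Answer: -8530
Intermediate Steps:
F = -5 (F = 5*(-1) = -5)
q(D) = -94 + 2*D**2 (q(D) = (D**2 + D**2) - 94 = 2*D**2 - 94 = -94 + 2*D**2)
q(-30)*F = (-94 + 2*(-30)**2)*(-5) = (-94 + 2*900)*(-5) = (-94 + 1800)*(-5) = 1706*(-5) = -8530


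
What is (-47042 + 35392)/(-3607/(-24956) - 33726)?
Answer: 290737400/841662449 ≈ 0.34543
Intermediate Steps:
(-47042 + 35392)/(-3607/(-24956) - 33726) = -11650/(-3607*(-1/24956) - 33726) = -11650/(3607/24956 - 33726) = -11650/(-841662449/24956) = -11650*(-24956/841662449) = 290737400/841662449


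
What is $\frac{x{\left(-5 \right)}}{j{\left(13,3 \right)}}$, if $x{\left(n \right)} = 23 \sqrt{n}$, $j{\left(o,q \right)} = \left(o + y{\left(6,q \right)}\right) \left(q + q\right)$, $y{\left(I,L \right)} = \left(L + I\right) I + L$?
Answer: $\frac{23 i \sqrt{5}}{420} \approx 0.12245 i$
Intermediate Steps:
$y{\left(I,L \right)} = L + I \left(I + L\right)$ ($y{\left(I,L \right)} = \left(I + L\right) I + L = I \left(I + L\right) + L = L + I \left(I + L\right)$)
$j{\left(o,q \right)} = 2 q \left(36 + o + 7 q\right)$ ($j{\left(o,q \right)} = \left(o + \left(q + 6^{2} + 6 q\right)\right) \left(q + q\right) = \left(o + \left(q + 36 + 6 q\right)\right) 2 q = \left(o + \left(36 + 7 q\right)\right) 2 q = \left(36 + o + 7 q\right) 2 q = 2 q \left(36 + o + 7 q\right)$)
$\frac{x{\left(-5 \right)}}{j{\left(13,3 \right)}} = \frac{23 \sqrt{-5}}{2 \cdot 3 \left(36 + 13 + 7 \cdot 3\right)} = \frac{23 i \sqrt{5}}{2 \cdot 3 \left(36 + 13 + 21\right)} = \frac{23 i \sqrt{5}}{2 \cdot 3 \cdot 70} = \frac{23 i \sqrt{5}}{420}$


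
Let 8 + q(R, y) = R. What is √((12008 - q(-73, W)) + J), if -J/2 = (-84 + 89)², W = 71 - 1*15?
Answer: √12039 ≈ 109.72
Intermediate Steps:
W = 56 (W = 71 - 15 = 56)
q(R, y) = -8 + R
J = -50 (J = -2*(-84 + 89)² = -2*5² = -2*25 = -50)
√((12008 - q(-73, W)) + J) = √((12008 - (-8 - 73)) - 50) = √((12008 - 1*(-81)) - 50) = √((12008 + 81) - 50) = √(12089 - 50) = √12039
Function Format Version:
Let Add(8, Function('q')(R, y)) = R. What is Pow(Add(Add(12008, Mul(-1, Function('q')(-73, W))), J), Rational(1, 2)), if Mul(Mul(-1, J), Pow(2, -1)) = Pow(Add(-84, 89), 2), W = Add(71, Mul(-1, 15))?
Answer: Pow(12039, Rational(1, 2)) ≈ 109.72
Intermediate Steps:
W = 56 (W = Add(71, -15) = 56)
Function('q')(R, y) = Add(-8, R)
J = -50 (J = Mul(-2, Pow(Add(-84, 89), 2)) = Mul(-2, Pow(5, 2)) = Mul(-2, 25) = -50)
Pow(Add(Add(12008, Mul(-1, Function('q')(-73, W))), J), Rational(1, 2)) = Pow(Add(Add(12008, Mul(-1, Add(-8, -73))), -50), Rational(1, 2)) = Pow(Add(Add(12008, Mul(-1, -81)), -50), Rational(1, 2)) = Pow(Add(Add(12008, 81), -50), Rational(1, 2)) = Pow(Add(12089, -50), Rational(1, 2)) = Pow(12039, Rational(1, 2))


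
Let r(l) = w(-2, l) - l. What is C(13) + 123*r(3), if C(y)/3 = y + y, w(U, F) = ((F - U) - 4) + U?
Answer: -414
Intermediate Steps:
w(U, F) = -4 + F (w(U, F) = (-4 + F - U) + U = -4 + F)
C(y) = 6*y (C(y) = 3*(y + y) = 3*(2*y) = 6*y)
r(l) = -4 (r(l) = (-4 + l) - l = -4)
C(13) + 123*r(3) = 6*13 + 123*(-4) = 78 - 492 = -414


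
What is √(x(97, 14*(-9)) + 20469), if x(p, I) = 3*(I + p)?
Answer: √20382 ≈ 142.77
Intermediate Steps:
x(p, I) = 3*I + 3*p
√(x(97, 14*(-9)) + 20469) = √((3*(14*(-9)) + 3*97) + 20469) = √((3*(-126) + 291) + 20469) = √((-378 + 291) + 20469) = √(-87 + 20469) = √20382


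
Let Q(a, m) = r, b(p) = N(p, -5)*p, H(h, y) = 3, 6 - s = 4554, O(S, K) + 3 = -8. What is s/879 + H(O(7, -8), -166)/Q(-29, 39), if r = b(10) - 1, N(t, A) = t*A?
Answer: -253465/48931 ≈ -5.1800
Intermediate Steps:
O(S, K) = -11 (O(S, K) = -3 - 8 = -11)
N(t, A) = A*t
s = -4548 (s = 6 - 1*4554 = 6 - 4554 = -4548)
b(p) = -5*p² (b(p) = (-5*p)*p = -5*p²)
r = -501 (r = -5*10² - 1 = -5*100 - 1 = -500 - 1 = -501)
Q(a, m) = -501
s/879 + H(O(7, -8), -166)/Q(-29, 39) = -4548/879 + 3/(-501) = -4548*1/879 + 3*(-1/501) = -1516/293 - 1/167 = -253465/48931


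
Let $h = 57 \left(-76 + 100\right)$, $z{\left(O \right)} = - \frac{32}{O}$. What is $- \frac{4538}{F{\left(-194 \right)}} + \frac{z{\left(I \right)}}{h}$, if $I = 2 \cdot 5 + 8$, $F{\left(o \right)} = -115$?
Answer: $\frac{6983752}{176985} \approx 39.46$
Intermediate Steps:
$I = 18$ ($I = 10 + 8 = 18$)
$h = 1368$ ($h = 57 \cdot 24 = 1368$)
$- \frac{4538}{F{\left(-194 \right)}} + \frac{z{\left(I \right)}}{h} = - \frac{4538}{-115} + \frac{\left(-32\right) \frac{1}{18}}{1368} = \left(-4538\right) \left(- \frac{1}{115}\right) + \left(-32\right) \frac{1}{18} \cdot \frac{1}{1368} = \frac{4538}{115} - \frac{2}{1539} = \frac{6983752}{176985}$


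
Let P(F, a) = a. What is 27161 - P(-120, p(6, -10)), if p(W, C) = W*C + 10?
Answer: 27211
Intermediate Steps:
p(W, C) = 10 + C*W (p(W, C) = C*W + 10 = 10 + C*W)
27161 - P(-120, p(6, -10)) = 27161 - (10 - 10*6) = 27161 - (10 - 60) = 27161 - 1*(-50) = 27161 + 50 = 27211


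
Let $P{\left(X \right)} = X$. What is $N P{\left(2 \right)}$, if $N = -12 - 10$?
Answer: $-44$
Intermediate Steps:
$N = -22$
$N P{\left(2 \right)} = \left(-22\right) 2 = -44$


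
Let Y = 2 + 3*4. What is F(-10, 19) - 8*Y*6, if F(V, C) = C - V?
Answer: -643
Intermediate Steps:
Y = 14 (Y = 2 + 12 = 14)
F(-10, 19) - 8*Y*6 = (19 - 1*(-10)) - 8*14*6 = (19 + 10) - 112*6 = 29 - 1*672 = 29 - 672 = -643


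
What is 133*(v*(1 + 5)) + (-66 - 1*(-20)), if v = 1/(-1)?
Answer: -844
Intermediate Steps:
v = -1
133*(v*(1 + 5)) + (-66 - 1*(-20)) = 133*(-(1 + 5)) + (-66 - 1*(-20)) = 133*(-1*6) + (-66 + 20) = 133*(-6) - 46 = -798 - 46 = -844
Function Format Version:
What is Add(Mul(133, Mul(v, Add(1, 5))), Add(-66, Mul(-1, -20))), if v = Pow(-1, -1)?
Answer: -844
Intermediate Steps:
v = -1
Add(Mul(133, Mul(v, Add(1, 5))), Add(-66, Mul(-1, -20))) = Add(Mul(133, Mul(-1, Add(1, 5))), Add(-66, Mul(-1, -20))) = Add(Mul(133, Mul(-1, 6)), Add(-66, 20)) = Add(Mul(133, -6), -46) = Add(-798, -46) = -844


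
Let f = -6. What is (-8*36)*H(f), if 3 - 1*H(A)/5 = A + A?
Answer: -21600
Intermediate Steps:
H(A) = 15 - 10*A (H(A) = 15 - 5*(A + A) = 15 - 10*A)
(-8*36)*H(f) = (-8*36)*(15 - 10*(-6)) = -288*(15 + 60) = -288*75 = -21600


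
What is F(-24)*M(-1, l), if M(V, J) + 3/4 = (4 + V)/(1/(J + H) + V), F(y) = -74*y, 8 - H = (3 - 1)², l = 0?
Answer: -8436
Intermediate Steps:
H = 4 (H = 8 - (3 - 1)² = 8 - 1*2² = 8 - 1*4 = 8 - 4 = 4)
M(V, J) = -¾ + (4 + V)/(V + 1/(4 + J)) (M(V, J) = -¾ + (4 + V)/(1/(J + 4) + V) = -¾ + (4 + V)/(1/(4 + J) + V) = -¾ + (4 + V)/(V + 1/(4 + J)))
F(-24)*M(-1, l) = (-74*(-24))*((61 + 4*(-1) + 16*0 + 0*(-1))/(4*(1 + 4*(-1) + 0*(-1)))) = 1776*((61 - 4 + 0 + 0)/(4*(1 - 4 + 0))) = 1776*((¼)*57/(-3)) = 1776*((¼)*(-⅓)*57) = 1776*(-19/4) = -8436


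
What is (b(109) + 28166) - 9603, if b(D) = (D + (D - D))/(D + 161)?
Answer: 5012119/270 ≈ 18563.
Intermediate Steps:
b(D) = D/(161 + D) (b(D) = (D + 0)/(161 + D) = D/(161 + D))
(b(109) + 28166) - 9603 = (109/(161 + 109) + 28166) - 9603 = (109/270 + 28166) - 9603 = 7604929/270 - 9603 = 5012119/270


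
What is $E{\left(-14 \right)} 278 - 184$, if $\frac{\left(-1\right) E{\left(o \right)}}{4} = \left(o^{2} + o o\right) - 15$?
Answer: $-419408$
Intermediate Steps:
$E{\left(o \right)} = 60 - 8 o^{2}$ ($E{\left(o \right)} = - 4 \left(\left(o^{2} + o o\right) - 15\right) = - 4 \left(\left(o^{2} + o^{2}\right) - 15\right) = - 4 \left(2 o^{2} - 15\right) = - 4 \left(-15 + 2 o^{2}\right) = 60 - 8 o^{2}$)
$E{\left(-14 \right)} 278 - 184 = \left(60 - 8 \left(-14\right)^{2}\right) 278 - 184 = \left(60 - 1568\right) 278 - 184 = \left(-1508\right) 278 - 184 = -419224 - 184 = -419408$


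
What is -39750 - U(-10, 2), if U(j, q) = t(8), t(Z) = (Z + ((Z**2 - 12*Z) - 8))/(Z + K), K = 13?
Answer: -834718/21 ≈ -39749.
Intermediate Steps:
t(Z) = (-8 + Z**2 - 11*Z)/(13 + Z) (t(Z) = (Z + ((Z**2 - 12*Z) - 8))/(Z + 13) = (Z + (-8 + Z**2 - 12*Z))/(13 + Z) = (-8 + Z**2 - 11*Z)/(13 + Z))
U(j, q) = -32/21 (U(j, q) = (-8 + 8**2 - 11*8)/(13 + 8) = (-8 + 64 - 88)/21 = (1/21)*(-32) = -32/21)
-39750 - U(-10, 2) = -39750 - 1*(-32/21) = -39750 + 32/21 = -834718/21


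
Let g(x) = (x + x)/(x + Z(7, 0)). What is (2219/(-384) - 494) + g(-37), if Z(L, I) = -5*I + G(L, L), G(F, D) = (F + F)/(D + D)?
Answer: -573377/1152 ≈ -497.72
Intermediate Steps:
G(F, D) = F/D (G(F, D) = (2*F)/((2*D)) = (2*F)*(1/(2*D)) = F/D)
Z(L, I) = 1 - 5*I (Z(L, I) = -5*I + L/L = -5*I + 1 = 1 - 5*I)
g(x) = 2*x/(1 + x) (g(x) = (x + x)/(x + (1 - 5*0)) = (2*x)/(x + (1 + 0)) = (2*x)/(x + 1) = (2*x)/(1 + x) = 2*x/(1 + x))
(2219/(-384) - 494) + g(-37) = (2219/(-384) - 494) + 2*(-37)/(1 - 37) = (2219*(-1/384) - 494) + 2*(-37)/(-36) = (-2219/384 - 494) + 2*(-37)*(-1/36) = -191915/384 + 37/18 = -573377/1152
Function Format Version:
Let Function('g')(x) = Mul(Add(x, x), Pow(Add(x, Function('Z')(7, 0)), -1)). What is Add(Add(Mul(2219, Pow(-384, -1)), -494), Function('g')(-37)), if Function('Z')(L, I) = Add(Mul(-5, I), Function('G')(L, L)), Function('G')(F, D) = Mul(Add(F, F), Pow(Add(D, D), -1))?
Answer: Rational(-573377, 1152) ≈ -497.72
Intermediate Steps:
Function('G')(F, D) = Mul(F, Pow(D, -1)) (Function('G')(F, D) = Mul(Mul(2, F), Pow(Mul(2, D), -1)) = Mul(Mul(2, F), Mul(Rational(1, 2), Pow(D, -1))) = Mul(F, Pow(D, -1)))
Function('Z')(L, I) = Add(1, Mul(-5, I)) (Function('Z')(L, I) = Add(Mul(-5, I), Mul(L, Pow(L, -1))) = Add(Mul(-5, I), 1) = Add(1, Mul(-5, I)))
Function('g')(x) = Mul(2, x, Pow(Add(1, x), -1)) (Function('g')(x) = Mul(Add(x, x), Pow(Add(x, Add(1, Mul(-5, 0))), -1)) = Mul(Mul(2, x), Pow(Add(x, Add(1, 0)), -1)) = Mul(Mul(2, x), Pow(Add(x, 1), -1)) = Mul(Mul(2, x), Pow(Add(1, x), -1)) = Mul(2, x, Pow(Add(1, x), -1)))
Add(Add(Mul(2219, Pow(-384, -1)), -494), Function('g')(-37)) = Add(Add(Mul(2219, Pow(-384, -1)), -494), Mul(2, -37, Pow(Add(1, -37), -1))) = Add(Add(Mul(2219, Rational(-1, 384)), -494), Mul(2, -37, Pow(-36, -1))) = Add(Add(Rational(-2219, 384), -494), Mul(2, -37, Rational(-1, 36))) = Add(Rational(-191915, 384), Rational(37, 18)) = Rational(-573377, 1152)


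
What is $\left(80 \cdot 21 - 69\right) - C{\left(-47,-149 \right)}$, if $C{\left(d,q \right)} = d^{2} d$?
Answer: $105434$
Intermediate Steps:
$C{\left(d,q \right)} = d^{3}$
$\left(80 \cdot 21 - 69\right) - C{\left(-47,-149 \right)} = \left(80 \cdot 21 - 69\right) - \left(-47\right)^{3} = \left(1680 - 69\right) - -103823 = 1611 + 103823 = 105434$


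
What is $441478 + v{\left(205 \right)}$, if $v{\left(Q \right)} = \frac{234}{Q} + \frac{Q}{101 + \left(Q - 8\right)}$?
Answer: $\frac{26970002777}{61090} \approx 4.4148 \cdot 10^{5}$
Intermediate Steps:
$v{\left(Q \right)} = \frac{234}{Q} + \frac{Q}{93 + Q}$ ($v{\left(Q \right)} = \frac{234}{Q} + \frac{Q}{101 + \left(Q - 8\right)} = \frac{234}{Q} + \frac{Q}{101 + \left(-8 + Q\right)} = \frac{234}{Q} + \frac{Q}{93 + Q}$)
$441478 + v{\left(205 \right)} = 441478 + \frac{21762 + 205^{2} + 234 \cdot 205}{205 \left(93 + 205\right)} = 441478 + \frac{21762 + 42025 + 47970}{205 \cdot 298} = 441478 + \frac{1}{205} \cdot \frac{1}{298} \cdot 111757 = 441478 + \frac{111757}{61090} = \frac{26970002777}{61090}$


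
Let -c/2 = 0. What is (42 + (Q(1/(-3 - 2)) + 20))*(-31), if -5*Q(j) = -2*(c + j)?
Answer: -47988/25 ≈ -1919.5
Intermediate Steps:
c = 0 (c = -2*0 = 0)
Q(j) = 2*j/5 (Q(j) = -(-2)*(0 + j)/5 = -(-2)*j/5 = 2*j/5)
(42 + (Q(1/(-3 - 2)) + 20))*(-31) = (42 + (2/(5*(-3 - 2)) + 20))*(-31) = (42 + ((⅖)/(-5) + 20))*(-31) = (42 + ((⅖)*(-⅕) + 20))*(-31) = (42 + (-2/25 + 20))*(-31) = (42 + 498/25)*(-31) = (1548/25)*(-31) = -47988/25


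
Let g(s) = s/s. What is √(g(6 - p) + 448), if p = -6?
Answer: √449 ≈ 21.190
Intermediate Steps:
g(s) = 1
√(g(6 - p) + 448) = √(1 + 448) = √449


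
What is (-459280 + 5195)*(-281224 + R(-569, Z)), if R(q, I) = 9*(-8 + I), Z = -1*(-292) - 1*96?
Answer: 126931288220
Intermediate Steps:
Z = 196 (Z = 292 - 96 = 196)
R(q, I) = -72 + 9*I
(-459280 + 5195)*(-281224 + R(-569, Z)) = (-459280 + 5195)*(-281224 + (-72 + 9*196)) = -454085*(-281224 + (-72 + 1764)) = -454085*(-281224 + 1692) = -454085*(-279532) = 126931288220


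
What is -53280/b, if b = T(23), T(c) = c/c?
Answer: -53280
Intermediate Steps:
T(c) = 1
b = 1
-53280/b = -53280/1 = -53280*1 = -53280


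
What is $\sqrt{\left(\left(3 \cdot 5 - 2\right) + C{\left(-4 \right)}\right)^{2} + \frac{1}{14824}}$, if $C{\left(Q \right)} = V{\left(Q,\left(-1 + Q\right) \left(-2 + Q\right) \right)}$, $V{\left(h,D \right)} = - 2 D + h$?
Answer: $\frac{5 \sqrt{5715723034}}{7412} \approx 51.0$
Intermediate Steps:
$V{\left(h,D \right)} = h - 2 D$
$C{\left(Q \right)} = Q - 2 \left(-1 + Q\right) \left(-2 + Q\right)$
$\sqrt{\left(\left(3 \cdot 5 - 2\right) + C{\left(-4 \right)}\right)^{2} + \frac{1}{14824}} = \sqrt{\left(\left(3 \cdot 5 - 2\right) - \left(32 + 32\right)\right)^{2} + \frac{1}{14824}} = \sqrt{\left(\left(15 - 2\right) - 64\right)^{2} + \frac{1}{14824}} = \sqrt{\left(13 - 64\right)^{2} + \frac{1}{14824}} = \sqrt{\left(-51\right)^{2} + \frac{1}{14824}} = \sqrt{2601 + \frac{1}{14824}} = \sqrt{\frac{38557225}{14824}} = \frac{5 \sqrt{5715723034}}{7412}$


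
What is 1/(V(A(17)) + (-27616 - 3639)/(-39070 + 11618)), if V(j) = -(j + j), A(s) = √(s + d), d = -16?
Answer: -27452/23649 ≈ -1.1608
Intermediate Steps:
A(s) = √(-16 + s) (A(s) = √(s - 16) = √(-16 + s))
V(j) = -2*j
1/(V(A(17)) + (-27616 - 3639)/(-39070 + 11618)) = 1/(-2*√(-16 + 17) + (-27616 - 3639)/(-39070 + 11618)) = 1/(-2*√1 - 31255/(-27452)) = 1/(-2*1 - 31255*(-1/27452)) = 1/(-2 + 31255/27452) = 1/(-23649/27452) = -27452/23649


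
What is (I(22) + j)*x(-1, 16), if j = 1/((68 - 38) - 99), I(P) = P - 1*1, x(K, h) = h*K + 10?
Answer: -2896/23 ≈ -125.91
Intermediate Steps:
x(K, h) = 10 + K*h (x(K, h) = K*h + 10 = 10 + K*h)
I(P) = -1 + P (I(P) = P - 1 = -1 + P)
j = -1/69 (j = 1/(30 - 99) = 1/(-69) = -1/69 ≈ -0.014493)
(I(22) + j)*x(-1, 16) = ((-1 + 22) - 1/69)*(10 - 1*16) = (21 - 1/69)*(10 - 16) = (1448/69)*(-6) = -2896/23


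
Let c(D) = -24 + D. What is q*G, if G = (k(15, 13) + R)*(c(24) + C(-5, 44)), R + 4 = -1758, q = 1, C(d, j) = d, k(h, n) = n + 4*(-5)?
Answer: 8845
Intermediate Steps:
k(h, n) = -20 + n (k(h, n) = n - 20 = -20 + n)
R = -1762 (R = -4 - 1758 = -1762)
G = 8845 (G = ((-20 + 13) - 1762)*((-24 + 24) - 5) = (-7 - 1762)*(0 - 5) = -1769*(-5) = 8845)
q*G = 1*8845 = 8845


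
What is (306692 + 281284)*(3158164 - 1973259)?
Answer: 696695702280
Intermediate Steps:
(306692 + 281284)*(3158164 - 1973259) = 587976*1184905 = 696695702280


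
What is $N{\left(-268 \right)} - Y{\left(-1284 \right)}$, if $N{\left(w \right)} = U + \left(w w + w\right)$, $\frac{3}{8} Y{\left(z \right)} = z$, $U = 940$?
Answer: $75920$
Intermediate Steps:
$Y{\left(z \right)} = \frac{8 z}{3}$
$N{\left(w \right)} = 940 + w + w^{2}$ ($N{\left(w \right)} = 940 + \left(w w + w\right) = 940 + \left(w^{2} + w\right) = 940 + \left(w + w^{2}\right) = 940 + w + w^{2}$)
$N{\left(-268 \right)} - Y{\left(-1284 \right)} = \left(940 - 268 + \left(-268\right)^{2}\right) - \frac{8}{3} \left(-1284\right) = \left(940 - 268 + 71824\right) - -3424 = 72496 + 3424 = 75920$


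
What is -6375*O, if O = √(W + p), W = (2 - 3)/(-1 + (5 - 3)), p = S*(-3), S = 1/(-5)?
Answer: -1275*I*√10 ≈ -4031.9*I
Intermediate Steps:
S = -⅕ ≈ -0.20000
p = ⅗ (p = -⅕*(-3) = ⅗ ≈ 0.60000)
W = -1 (W = -1/(-1 + 2) = -1/1 = -1*1 = -1)
O = I*√10/5 (O = √(-1 + ⅗) = √(-⅖) = I*√10/5 ≈ 0.63246*I)
-6375*O = -6375*I*√10/5 = -1275*I*√10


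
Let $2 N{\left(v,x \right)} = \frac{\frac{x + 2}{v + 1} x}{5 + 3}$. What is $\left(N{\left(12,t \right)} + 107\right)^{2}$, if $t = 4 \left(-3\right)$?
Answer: $\frac{7823209}{676} \approx 11573.0$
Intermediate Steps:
$t = -12$
$N{\left(v,x \right)} = \frac{x \left(2 + x\right)}{16 \left(1 + v\right)}$ ($N{\left(v,x \right)} = \frac{\frac{x + 2}{v + 1} x \frac{1}{5 + 3}}{2} = \frac{\frac{2 + x}{1 + v} x \frac{1}{8}}{2} = \frac{\frac{x \left(2 + x\right)}{1 + v} \frac{1}{8}}{2} = \frac{\frac{1}{8} x \frac{1}{1 + v} \left(2 + x\right)}{2} = \frac{x \left(2 + x\right)}{16 \left(1 + v\right)}$)
$\left(N{\left(12,t \right)} + 107\right)^{2} = \left(\frac{1}{16} \left(-12\right) \frac{1}{1 + 12} \left(2 - 12\right) + 107\right)^{2} = \left(\frac{1}{16} \left(-12\right) \frac{1}{13} \left(-10\right) + 107\right)^{2} = \left(\frac{15}{26} + 107\right)^{2} = \left(\frac{2797}{26}\right)^{2} = \frac{7823209}{676}$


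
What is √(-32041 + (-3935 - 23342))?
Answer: I*√59318 ≈ 243.55*I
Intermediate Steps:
√(-32041 + (-3935 - 23342)) = √(-32041 - 27277) = √(-59318) = I*√59318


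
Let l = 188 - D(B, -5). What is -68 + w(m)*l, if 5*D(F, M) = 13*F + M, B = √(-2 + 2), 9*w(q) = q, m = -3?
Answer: -131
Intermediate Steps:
w(q) = q/9
B = 0 (B = √0 = 0)
D(F, M) = M/5 + 13*F/5 (D(F, M) = (13*F + M)/5 = (M + 13*F)/5 = M/5 + 13*F/5)
l = 189 (l = 188 - ((⅕)*(-5) + (13/5)*0) = 188 - (-1 + 0) = 188 - 1*(-1) = 188 + 1 = 189)
-68 + w(m)*l = -68 + ((⅑)*(-3))*189 = -68 - ⅓*189 = -68 - 63 = -131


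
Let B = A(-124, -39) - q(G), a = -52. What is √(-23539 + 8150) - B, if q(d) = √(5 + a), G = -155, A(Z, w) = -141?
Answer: 141 + I*√47 + I*√15389 ≈ 141.0 + 130.91*I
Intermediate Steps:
q(d) = I*√47 (q(d) = √(5 - 52) = √(-47) = I*√47)
B = -141 - I*√47 ≈ -141.0 - 6.8557*I
√(-23539 + 8150) - B = √(-23539 + 8150) - (-141 - I*√47) = √(-15389) + (141 + I*√47) = I*√15389 + (141 + I*√47) = 141 + I*√47 + I*√15389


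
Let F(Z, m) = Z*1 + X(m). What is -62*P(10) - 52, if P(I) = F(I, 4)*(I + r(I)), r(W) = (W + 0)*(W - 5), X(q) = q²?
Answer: -96772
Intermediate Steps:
F(Z, m) = Z + m² (F(Z, m) = Z*1 + m² = Z + m²)
r(W) = W*(-5 + W)
P(I) = (16 + I)*(I + I*(-5 + I)) (P(I) = (I + 4²)*(I + I*(-5 + I)) = (I + 16)*(I + I*(-5 + I)) = (16 + I)*(I + I*(-5 + I)))
-62*P(10) - 52 = -620*(-4 + 10)*(16 + 10) - 52 = -620*6*26 - 52 = -62*1560 - 52 = -96720 - 52 = -96772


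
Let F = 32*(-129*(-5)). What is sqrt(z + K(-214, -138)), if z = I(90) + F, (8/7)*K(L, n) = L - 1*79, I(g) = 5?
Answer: sqrt(326218)/4 ≈ 142.79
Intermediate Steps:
K(L, n) = -553/8 + 7*L/8 (K(L, n) = 7*(L - 1*79)/8 = 7*(L - 79)/8 = 7*(-79 + L)/8 = -553/8 + 7*L/8)
F = 20640 (F = 32*645 = 20640)
z = 20645 (z = 5 + 20640 = 20645)
sqrt(z + K(-214, -138)) = sqrt(20645 + (-553/8 + (7/8)*(-214))) = sqrt(20645 + (-553/8 - 749/4)) = sqrt(20645 - 2051/8) = sqrt(163109/8) = sqrt(326218)/4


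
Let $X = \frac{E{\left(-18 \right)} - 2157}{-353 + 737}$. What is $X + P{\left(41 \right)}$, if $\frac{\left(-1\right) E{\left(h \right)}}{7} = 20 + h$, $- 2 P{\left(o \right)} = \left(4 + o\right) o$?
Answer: $- \frac{356411}{384} \approx -928.15$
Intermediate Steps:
$P{\left(o \right)} = - \frac{o \left(4 + o\right)}{2}$ ($P{\left(o \right)} = - \frac{\left(4 + o\right) o}{2} = - \frac{o \left(4 + o\right)}{2}$)
$E{\left(h \right)} = -140 - 7 h$ ($E{\left(h \right)} = - 7 \left(20 + h\right) = -140 - 7 h$)
$X = - \frac{2171}{384}$ ($X = \frac{\left(-140 - -126\right) - 2157}{-353 + 737} = \frac{\left(-140 + 126\right) - 2157}{384} = \left(-14 - 2157\right) \frac{1}{384} = \left(-2171\right) \frac{1}{384} = - \frac{2171}{384} \approx -5.6536$)
$X + P{\left(41 \right)} = - \frac{2171}{384} - \frac{41 \left(4 + 41\right)}{2} = - \frac{2171}{384} - \frac{41}{2} \cdot 45 = - \frac{2171}{384} - \frac{1845}{2} = - \frac{356411}{384}$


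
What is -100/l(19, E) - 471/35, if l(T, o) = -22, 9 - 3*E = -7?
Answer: -3431/385 ≈ -8.9117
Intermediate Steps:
E = 16/3 (E = 3 - 1/3*(-7) = 3 + 7/3 = 16/3 ≈ 5.3333)
-100/l(19, E) - 471/35 = -100/(-22) - 471/35 = -100*(-1/22) - 471*1/35 = 50/11 - 471/35 = -3431/385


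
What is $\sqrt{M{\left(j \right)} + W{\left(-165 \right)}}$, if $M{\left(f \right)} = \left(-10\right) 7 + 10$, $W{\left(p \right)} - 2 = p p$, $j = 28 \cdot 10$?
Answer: $\sqrt{27167} \approx 164.82$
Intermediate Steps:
$j = 280$
$W{\left(p \right)} = 2 + p^{2}$ ($W{\left(p \right)} = 2 + p p = 2 + p^{2}$)
$M{\left(f \right)} = -60$ ($M{\left(f \right)} = -70 + 10 = -60$)
$\sqrt{M{\left(j \right)} + W{\left(-165 \right)}} = \sqrt{-60 + \left(2 + \left(-165\right)^{2}\right)} = \sqrt{-60 + \left(2 + 27225\right)} = \sqrt{-60 + 27227} = \sqrt{27167}$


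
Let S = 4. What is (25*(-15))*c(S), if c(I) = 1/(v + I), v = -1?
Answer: -125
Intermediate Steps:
c(I) = 1/(-1 + I)
(25*(-15))*c(S) = (25*(-15))/(-1 + 4) = -375/3 = -375*⅓ = -125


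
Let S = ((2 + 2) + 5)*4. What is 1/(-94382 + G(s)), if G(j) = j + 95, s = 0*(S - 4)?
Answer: -1/94287 ≈ -1.0606e-5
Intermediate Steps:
S = 36 (S = (4 + 5)*4 = 9*4 = 36)
s = 0 (s = 0*(36 - 4) = 0*32 = 0)
G(j) = 95 + j
1/(-94382 + G(s)) = 1/(-94382 + (95 + 0)) = 1/(-94382 + 95) = 1/(-94287) = -1/94287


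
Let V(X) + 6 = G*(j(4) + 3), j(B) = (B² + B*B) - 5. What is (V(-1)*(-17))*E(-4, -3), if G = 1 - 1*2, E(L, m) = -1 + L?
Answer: -3060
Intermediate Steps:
j(B) = -5 + 2*B² (j(B) = (B² + B²) - 5 = 2*B² - 5 = -5 + 2*B²)
G = -1 (G = 1 - 2 = -1)
V(X) = -36 (V(X) = -6 - ((-5 + 2*4²) + 3) = -6 - ((-5 + 2*16) + 3) = -6 - ((-5 + 32) + 3) = -6 - (27 + 3) = -6 - 1*30 = -6 - 30 = -36)
(V(-1)*(-17))*E(-4, -3) = (-36*(-17))*(-1 - 4) = 612*(-5) = -3060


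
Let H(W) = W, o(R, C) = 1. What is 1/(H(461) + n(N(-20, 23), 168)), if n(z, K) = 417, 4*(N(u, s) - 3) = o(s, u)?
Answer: 1/878 ≈ 0.0011390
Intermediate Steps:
N(u, s) = 13/4 (N(u, s) = 3 + (¼)*1 = 3 + ¼ = 13/4)
1/(H(461) + n(N(-20, 23), 168)) = 1/(461 + 417) = 1/878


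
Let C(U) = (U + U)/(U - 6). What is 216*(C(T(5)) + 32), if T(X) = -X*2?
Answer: 7182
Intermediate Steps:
T(X) = -2*X
C(U) = 2*U/(-6 + U) (C(U) = (2*U)/(-6 + U) = 2*U/(-6 + U))
216*(C(T(5)) + 32) = 216*(2*(-2*5)/(-6 - 2*5) + 32) = 216*(2*(-10)/(-6 - 10) + 32) = 216*(2*(-10)/(-16) + 32) = 216*(2*(-10)*(-1/16) + 32) = 216*(5/4 + 32) = 216*(133/4) = 7182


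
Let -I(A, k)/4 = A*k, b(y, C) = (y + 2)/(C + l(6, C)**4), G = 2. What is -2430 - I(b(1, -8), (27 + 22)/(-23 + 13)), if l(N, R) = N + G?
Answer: -3547821/1460 ≈ -2430.0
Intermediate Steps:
l(N, R) = 2 + N (l(N, R) = N + 2 = 2 + N)
b(y, C) = (2 + y)/(4096 + C) (b(y, C) = (y + 2)/(C + (2 + 6)**4) = (2 + y)/(C + 8**4) = (2 + y)/(C + 4096) = (2 + y)/(4096 + C))
I(A, k) = -4*A*k
-2430 - I(b(1, -8), (27 + 22)/(-23 + 13)) = -2430 - (-4)*(2 + 1)/(4096 - 8)*(27 + 22)/(-23 + 13) = -2430 - (-4)*3/4088*49/(-10) = -2430 - (-4)*(1/4088)*3*49*(-1/10) = -2430 - (-4)*3*(-49)/(4088*10) = -2430 - 1*21/1460 = -2430 - 21/1460 = -3547821/1460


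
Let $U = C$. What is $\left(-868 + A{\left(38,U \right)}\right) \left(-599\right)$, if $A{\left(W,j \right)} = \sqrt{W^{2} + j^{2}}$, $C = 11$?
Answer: $519932 - 599 \sqrt{1565} \approx 4.9624 \cdot 10^{5}$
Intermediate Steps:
$U = 11$
$\left(-868 + A{\left(38,U \right)}\right) \left(-599\right) = \left(-868 + \sqrt{38^{2} + 11^{2}}\right) \left(-599\right) = \left(-868 + \sqrt{1444 + 121}\right) \left(-599\right) = \left(-868 + \sqrt{1565}\right) \left(-599\right) = 519932 - 599 \sqrt{1565}$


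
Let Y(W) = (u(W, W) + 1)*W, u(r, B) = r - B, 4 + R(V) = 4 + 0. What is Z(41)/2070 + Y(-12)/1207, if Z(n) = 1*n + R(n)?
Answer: 24647/2498490 ≈ 0.0098648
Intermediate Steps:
R(V) = 0 (R(V) = -4 + (4 + 0) = -4 + 4 = 0)
Z(n) = n (Z(n) = 1*n + 0 = n + 0 = n)
Y(W) = W (Y(W) = ((W - W) + 1)*W = (0 + 1)*W = 1*W = W)
Z(41)/2070 + Y(-12)/1207 = 41/2070 - 12/1207 = 24647/2498490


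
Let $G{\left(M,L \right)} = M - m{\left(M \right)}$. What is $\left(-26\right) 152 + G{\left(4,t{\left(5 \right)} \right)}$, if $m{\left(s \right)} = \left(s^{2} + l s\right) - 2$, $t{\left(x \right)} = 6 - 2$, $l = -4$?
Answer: $-3946$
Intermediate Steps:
$t{\left(x \right)} = 4$ ($t{\left(x \right)} = 6 - 2 = 4$)
$m{\left(s \right)} = -2 + s^{2} - 4 s$ ($m{\left(s \right)} = \left(s^{2} - 4 s\right) - 2 = -2 + s^{2} - 4 s$)
$G{\left(M,L \right)} = 2 - M^{2} + 5 M$ ($G{\left(M,L \right)} = M - \left(-2 + M^{2} - 4 M\right) = M + \left(2 - M^{2} + 4 M\right) = 2 - M^{2} + 5 M$)
$\left(-26\right) 152 + G{\left(4,t{\left(5 \right)} \right)} = \left(-26\right) 152 + \left(2 - 4^{2} + 5 \cdot 4\right) = -3952 + \left(2 - 16 + 20\right) = -3952 + 6 = -3946$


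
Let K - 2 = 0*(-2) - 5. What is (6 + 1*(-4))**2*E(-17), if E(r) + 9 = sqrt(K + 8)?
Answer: -36 + 4*sqrt(5) ≈ -27.056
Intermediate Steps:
K = -3 (K = 2 + (0*(-2) - 5) = 2 + (0 - 5) = 2 - 5 = -3)
E(r) = -9 + sqrt(5) (E(r) = -9 + sqrt(-3 + 8) = -9 + sqrt(5))
(6 + 1*(-4))**2*E(-17) = (6 + 1*(-4))**2*(-9 + sqrt(5)) = (6 - 4)**2*(-9 + sqrt(5)) = 2**2*(-9 + sqrt(5)) = 4*(-9 + sqrt(5)) = -36 + 4*sqrt(5)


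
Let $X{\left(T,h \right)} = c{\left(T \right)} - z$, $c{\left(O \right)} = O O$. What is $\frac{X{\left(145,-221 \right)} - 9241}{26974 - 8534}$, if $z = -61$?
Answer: $\frac{2369}{3688} \approx 0.64235$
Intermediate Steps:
$c{\left(O \right)} = O^{2}$
$X{\left(T,h \right)} = 61 + T^{2}$ ($X{\left(T,h \right)} = T^{2} - -61 = T^{2} + 61 = 61 + T^{2}$)
$\frac{X{\left(145,-221 \right)} - 9241}{26974 - 8534} = \frac{\left(61 + 145^{2}\right) - 9241}{26974 - 8534} = \frac{\left(61 + 21025\right) - 9241}{18440} = \left(21086 - 9241\right) \frac{1}{18440} = 11845 \cdot \frac{1}{18440} = \frac{2369}{3688}$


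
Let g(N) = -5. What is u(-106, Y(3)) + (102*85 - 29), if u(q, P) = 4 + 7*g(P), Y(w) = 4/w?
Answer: 8610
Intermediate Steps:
u(q, P) = -31 (u(q, P) = 4 + 7*(-5) = 4 - 35 = -31)
u(-106, Y(3)) + (102*85 - 29) = -31 + (102*85 - 29) = -31 + (8670 - 29) = -31 + 8641 = 8610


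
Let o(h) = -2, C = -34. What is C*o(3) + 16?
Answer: 84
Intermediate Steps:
C*o(3) + 16 = -34*(-2) + 16 = 68 + 16 = 84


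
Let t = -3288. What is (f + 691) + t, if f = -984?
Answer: -3581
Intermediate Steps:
(f + 691) + t = (-984 + 691) - 3288 = -293 - 3288 = -3581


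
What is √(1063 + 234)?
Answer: √1297 ≈ 36.014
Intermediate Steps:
√(1063 + 234) = √1297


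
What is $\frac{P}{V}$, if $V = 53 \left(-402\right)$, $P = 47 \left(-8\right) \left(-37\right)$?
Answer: $- \frac{6956}{10653} \approx -0.65296$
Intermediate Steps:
$P = 13912$ ($P = \left(-376\right) \left(-37\right) = 13912$)
$V = -21306$
$\frac{P}{V} = \frac{13912}{-21306} = 13912 \left(- \frac{1}{21306}\right) = - \frac{6956}{10653}$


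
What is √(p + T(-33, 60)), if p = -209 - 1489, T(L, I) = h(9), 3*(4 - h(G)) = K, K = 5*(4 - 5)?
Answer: I*√15231/3 ≈ 41.138*I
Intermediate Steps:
K = -5 (K = 5*(-1) = -5)
h(G) = 17/3 (h(G) = 4 - ⅓*(-5) = 4 + 5/3 = 17/3)
T(L, I) = 17/3
p = -1698
√(p + T(-33, 60)) = √(-1698 + 17/3) = √(-5077/3) = I*√15231/3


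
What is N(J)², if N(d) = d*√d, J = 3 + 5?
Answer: 512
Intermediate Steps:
J = 8
N(d) = d^(3/2)
N(J)² = (8^(3/2))² = (16*√2)² = 512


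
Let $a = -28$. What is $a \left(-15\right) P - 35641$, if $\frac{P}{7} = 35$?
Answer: $67259$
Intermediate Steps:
$P = 245$ ($P = 7 \cdot 35 = 245$)
$a \left(-15\right) P - 35641 = \left(-28\right) \left(-15\right) 245 - 35641 = 420 \cdot 245 - 35641 = 102900 - 35641 = 67259$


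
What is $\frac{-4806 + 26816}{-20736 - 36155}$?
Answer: $- \frac{22010}{56891} \approx -0.38688$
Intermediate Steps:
$\frac{-4806 + 26816}{-20736 - 36155} = \frac{22010}{-56891} = 22010 \left(- \frac{1}{56891}\right) = - \frac{22010}{56891}$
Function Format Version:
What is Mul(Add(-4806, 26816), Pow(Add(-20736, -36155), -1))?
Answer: Rational(-22010, 56891) ≈ -0.38688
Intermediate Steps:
Mul(Add(-4806, 26816), Pow(Add(-20736, -36155), -1)) = Mul(22010, Pow(-56891, -1)) = Mul(22010, Rational(-1, 56891)) = Rational(-22010, 56891)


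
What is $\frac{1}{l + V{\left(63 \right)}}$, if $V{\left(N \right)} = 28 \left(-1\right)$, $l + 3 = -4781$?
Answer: $- \frac{1}{4812} \approx -0.00020781$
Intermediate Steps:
$l = -4784$ ($l = -3 - 4781 = -4784$)
$V{\left(N \right)} = -28$
$\frac{1}{l + V{\left(63 \right)}} = \frac{1}{-4784 - 28} = \frac{1}{-4812} = - \frac{1}{4812}$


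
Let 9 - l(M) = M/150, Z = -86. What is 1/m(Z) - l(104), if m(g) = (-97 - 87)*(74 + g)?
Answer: -458503/55200 ≈ -8.3062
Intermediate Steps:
l(M) = 9 - M/150
m(g) = -13616 - 184*g (m(g) = -184*(74 + g) = -13616 - 184*g)
1/m(Z) - l(104) = 1/(-13616 - 184*(-86)) - (9 - 1/150*104) = 1/(-13616 + 15824) - (9 - 52/75) = 1/2208 - 1*623/75 = 1/2208 - 623/75 = -458503/55200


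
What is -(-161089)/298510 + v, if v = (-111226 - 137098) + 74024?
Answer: -52030131911/298510 ≈ -1.7430e+5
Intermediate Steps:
v = -174300 (v = -248324 + 74024 = -174300)
-(-161089)/298510 + v = -(-161089)/298510 - 174300 = -1*(-161089/298510) - 174300 = 161089/298510 - 174300 = -52030131911/298510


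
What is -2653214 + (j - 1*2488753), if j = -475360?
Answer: -5617327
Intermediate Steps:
-2653214 + (j - 1*2488753) = -2653214 + (-475360 - 1*2488753) = -2653214 + (-475360 - 2488753) = -2653214 - 2964113 = -5617327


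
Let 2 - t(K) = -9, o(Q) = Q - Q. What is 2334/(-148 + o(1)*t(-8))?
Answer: -1167/74 ≈ -15.770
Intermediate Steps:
o(Q) = 0
t(K) = 11 (t(K) = 2 - 1*(-9) = 2 + 9 = 11)
2334/(-148 + o(1)*t(-8)) = 2334/(-148 + 0*11) = 2334/(-148 + 0) = 2334/(-148) = 2334*(-1/148) = -1167/74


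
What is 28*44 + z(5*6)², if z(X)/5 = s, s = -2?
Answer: 1332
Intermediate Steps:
z(X) = -10 (z(X) = 5*(-2) = -10)
28*44 + z(5*6)² = 28*44 + (-10)² = 1232 + 100 = 1332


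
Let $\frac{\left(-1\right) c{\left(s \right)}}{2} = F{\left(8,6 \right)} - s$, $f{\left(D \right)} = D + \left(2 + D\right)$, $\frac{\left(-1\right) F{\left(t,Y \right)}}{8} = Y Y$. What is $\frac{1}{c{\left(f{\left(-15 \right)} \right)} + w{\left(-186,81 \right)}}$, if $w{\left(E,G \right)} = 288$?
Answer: $\frac{1}{808} \approx 0.0012376$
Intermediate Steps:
$F{\left(t,Y \right)} = - 8 Y^{2}$ ($F{\left(t,Y \right)} = - 8 Y Y = - 8 Y^{2}$)
$f{\left(D \right)} = 2 + 2 D$
$c{\left(s \right)} = 576 + 2 s$ ($c{\left(s \right)} = - 2 \left(- 8 \cdot 6^{2} - s\right) = - 2 \left(\left(-8\right) 36 - s\right) = - 2 \left(-288 - s\right) = 576 + 2 s$)
$\frac{1}{c{\left(f{\left(-15 \right)} \right)} + w{\left(-186,81 \right)}} = \frac{1}{\left(576 + 2 \left(2 + 2 \left(-15\right)\right)\right) + 288} = \frac{1}{\left(576 + 2 \left(2 - 30\right)\right) + 288} = \frac{1}{\left(576 + 2 \left(-28\right)\right) + 288} = \frac{1}{\left(576 - 56\right) + 288} = \frac{1}{520 + 288} = \frac{1}{808}$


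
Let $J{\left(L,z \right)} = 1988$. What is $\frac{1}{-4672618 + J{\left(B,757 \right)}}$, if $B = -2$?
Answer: $- \frac{1}{4670630} \approx -2.141 \cdot 10^{-7}$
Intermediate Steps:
$\frac{1}{-4672618 + J{\left(B,757 \right)}} = \frac{1}{-4672618 + 1988} = \frac{1}{-4670630} = - \frac{1}{4670630}$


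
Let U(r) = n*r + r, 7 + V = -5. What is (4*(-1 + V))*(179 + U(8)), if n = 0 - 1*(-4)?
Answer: -11388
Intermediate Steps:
V = -12 (V = -7 - 5 = -12)
n = 4 (n = 0 + 4 = 4)
U(r) = 5*r (U(r) = 4*r + r = 5*r)
(4*(-1 + V))*(179 + U(8)) = (4*(-1 - 12))*(179 + 5*8) = (4*(-13))*(179 + 40) = -52*219 = -11388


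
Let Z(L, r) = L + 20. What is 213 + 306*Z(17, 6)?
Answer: 11535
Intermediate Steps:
Z(L, r) = 20 + L
213 + 306*Z(17, 6) = 213 + 306*(20 + 17) = 213 + 306*37 = 213 + 11322 = 11535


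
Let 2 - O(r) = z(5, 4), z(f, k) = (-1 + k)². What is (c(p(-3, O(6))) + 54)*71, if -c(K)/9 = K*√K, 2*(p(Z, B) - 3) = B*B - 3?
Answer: 3834 - 16614*√26 ≈ -80881.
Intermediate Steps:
O(r) = -7 (O(r) = 2 - (-1 + 4)² = 2 - 1*3² = 2 - 1*9 = 2 - 9 = -7)
p(Z, B) = 3/2 + B²/2 (p(Z, B) = 3 + (B*B - 3)/2 = 3 + (B² - 3)/2 = 3 + (-3 + B²)/2 = 3 + (-3/2 + B²/2) = 3/2 + B²/2)
c(K) = -9*K^(3/2) (c(K) = -9*K*√K = -9*K^(3/2))
(c(p(-3, O(6))) + 54)*71 = (-9*(3/2 + (½)*(-7)²)^(3/2) + 54)*71 = (-9*(3/2 + (½)*49)^(3/2) + 54)*71 = (-9*(3/2 + 49/2)^(3/2) + 54)*71 = (-234*√26 + 54)*71 = (54 - 234*√26)*71 = 3834 - 16614*√26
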